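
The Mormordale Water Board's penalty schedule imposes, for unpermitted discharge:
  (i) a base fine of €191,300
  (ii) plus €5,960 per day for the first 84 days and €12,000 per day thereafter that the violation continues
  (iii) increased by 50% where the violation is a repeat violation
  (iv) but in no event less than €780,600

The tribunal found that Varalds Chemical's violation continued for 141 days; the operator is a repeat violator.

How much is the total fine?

First 84 days: 84 × €5,960 = €500,640
Remaining days: (141 − 84) × €12,000 = €684,000
Per-day component: €500,640 + €684,000 = €1,184,640
Base plus per-day: €191,300 + €1,184,640 = €1,375,940
Enhancement: 50% of €1,375,940 = €687,970
Enhanced fine: €1,375,940 + €687,970 = €2,063,910
Minimum €780,600: €2,063,910 meets the minimum, no increase.

€2,063,910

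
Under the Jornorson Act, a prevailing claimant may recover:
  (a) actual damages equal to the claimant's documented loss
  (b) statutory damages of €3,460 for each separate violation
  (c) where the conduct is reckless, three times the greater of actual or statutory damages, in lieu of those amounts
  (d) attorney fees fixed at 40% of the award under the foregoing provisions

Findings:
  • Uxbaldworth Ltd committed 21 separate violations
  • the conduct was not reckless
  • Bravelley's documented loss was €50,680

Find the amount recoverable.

Total recovery: €172,676

Statutory damages: 21 × €3,460 = €72,660
Conduct not reckless: the in-lieu enhancement does not apply.
Actual plus statutory damages: €50,680 + €72,660 = €123,340
Attorney fees: 40% of €123,340 = €49,336
Total recovery: €123,340 + €49,336 = €172,676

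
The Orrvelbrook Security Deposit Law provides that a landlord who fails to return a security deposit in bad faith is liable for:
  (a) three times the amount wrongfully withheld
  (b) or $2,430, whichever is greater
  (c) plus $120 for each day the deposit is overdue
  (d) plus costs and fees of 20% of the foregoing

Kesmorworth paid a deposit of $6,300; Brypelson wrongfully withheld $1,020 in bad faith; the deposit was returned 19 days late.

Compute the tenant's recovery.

$6,408

Trebled: 3 × $1,020 = $3,060
Minimum $2,430: $3,060 meets the minimum, no increase.
Late-return penalty: 19 × $120 = $2,280
Damages plus late penalty: $3,060 + $2,280 = $5,340
Costs and fees: 20% of $5,340 = $1,068
Total recovery: $5,340 + $1,068 = $6,408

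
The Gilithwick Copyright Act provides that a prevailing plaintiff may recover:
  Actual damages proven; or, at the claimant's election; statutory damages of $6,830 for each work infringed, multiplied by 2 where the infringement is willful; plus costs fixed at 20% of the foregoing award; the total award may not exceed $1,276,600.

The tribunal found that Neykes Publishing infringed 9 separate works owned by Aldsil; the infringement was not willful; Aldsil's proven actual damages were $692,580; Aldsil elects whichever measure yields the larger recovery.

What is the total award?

Statutory damages: 9 × $6,830 = $61,470
Infringement not willful: no ×2 enhancement.
Greater of actual damages ($692,580) or statutory damages ($61,470): $692,580
Costs: 20% of $692,580 = $138,516
Award plus costs: $692,580 + $138,516 = $831,096
Cap at $1,276,600: $831,096 is within the cap, no reduction.

$831,096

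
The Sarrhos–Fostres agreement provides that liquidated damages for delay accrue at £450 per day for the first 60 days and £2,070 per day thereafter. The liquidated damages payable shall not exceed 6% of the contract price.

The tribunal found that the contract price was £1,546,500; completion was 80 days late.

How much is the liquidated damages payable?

£68,400

First 60 days: 60 × £450 = £27,000
Remaining days: (80 − 60) × £2,070 = £41,400
Accrued per-day damages: £27,000 + £41,400 = £68,400
Cap: 6% of £1,546,500 = £92,790
Cap at £92,790: £68,400 is within the cap, no reduction.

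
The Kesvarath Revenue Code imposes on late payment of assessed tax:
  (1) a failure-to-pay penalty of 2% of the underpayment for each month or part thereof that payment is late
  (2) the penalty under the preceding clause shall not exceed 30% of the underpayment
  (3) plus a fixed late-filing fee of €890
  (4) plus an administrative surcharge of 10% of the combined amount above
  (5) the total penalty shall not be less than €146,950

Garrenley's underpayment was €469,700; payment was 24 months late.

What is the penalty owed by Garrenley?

Accrued rate: 2% × 24 = 48%, capped at 30% → 30%
Failure-to-pay penalty: 30% of €469,700 = €140,910
Penalty before surcharge: €140,910 + €890 = €141,800
Administrative surcharge: 10% of €141,800 = €14,180
Total penalty: €141,800 + €14,180 = €155,980
Minimum €146,950: €155,980 meets the minimum, no increase.

Penalty: €155,980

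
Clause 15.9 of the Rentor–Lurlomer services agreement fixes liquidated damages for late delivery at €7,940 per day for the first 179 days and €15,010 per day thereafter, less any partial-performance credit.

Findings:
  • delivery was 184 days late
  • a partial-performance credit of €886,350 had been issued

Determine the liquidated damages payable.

€609,960

First 179 days: 179 × €7,940 = €1,421,260
Remaining days: (184 − 179) × €15,010 = €75,050
Accrued per-day damages: €1,421,260 + €75,050 = €1,496,310
Less partial-performance credit: €1,496,310 − €886,350 = €609,960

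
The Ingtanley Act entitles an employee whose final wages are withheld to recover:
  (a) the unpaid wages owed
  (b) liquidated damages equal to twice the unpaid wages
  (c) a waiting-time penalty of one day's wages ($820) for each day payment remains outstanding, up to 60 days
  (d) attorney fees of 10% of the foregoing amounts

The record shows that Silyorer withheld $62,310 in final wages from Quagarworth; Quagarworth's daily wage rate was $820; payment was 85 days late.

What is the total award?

Doubled: 2 × $62,310 = $124,620
Penalty days: min(85, 60) = 60
Waiting-time penalty: 60 × $820 = $49,200
Subtotal: $62,310 + $124,620 + $49,200 = $236,130
Attorney fees: 10% of $236,130 = $23,613
Total award: $236,130 + $23,613 = $259,743

$259,743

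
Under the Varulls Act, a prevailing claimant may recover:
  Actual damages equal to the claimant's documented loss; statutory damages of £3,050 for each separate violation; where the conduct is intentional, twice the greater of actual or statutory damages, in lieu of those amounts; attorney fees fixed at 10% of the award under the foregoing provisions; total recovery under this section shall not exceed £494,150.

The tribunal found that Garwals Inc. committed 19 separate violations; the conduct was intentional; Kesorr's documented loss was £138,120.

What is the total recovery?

£303,864

Statutory damages: 19 × £3,050 = £57,950
Greater of actual damages (£138,120) or statutory damages (£57,950): £138,120
Doubled: 2 × £138,120 = £276,240
Attorney fees: 10% of £276,240 = £27,624
Total before cap: £276,240 + £27,624 = £303,864
Cap at £494,150: £303,864 is within the cap, no reduction.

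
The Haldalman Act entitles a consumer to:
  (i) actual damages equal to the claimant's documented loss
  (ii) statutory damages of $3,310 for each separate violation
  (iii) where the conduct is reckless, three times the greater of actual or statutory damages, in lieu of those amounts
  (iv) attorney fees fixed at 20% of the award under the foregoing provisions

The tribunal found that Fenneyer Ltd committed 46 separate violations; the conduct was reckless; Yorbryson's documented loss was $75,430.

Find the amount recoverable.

$548,136

Statutory damages: 46 × $3,310 = $152,260
Greater of actual damages ($75,430) or statutory damages ($152,260): $152,260
Trebled: 3 × $152,260 = $456,780
Attorney fees: 20% of $456,780 = $91,356
Total recovery: $456,780 + $91,356 = $548,136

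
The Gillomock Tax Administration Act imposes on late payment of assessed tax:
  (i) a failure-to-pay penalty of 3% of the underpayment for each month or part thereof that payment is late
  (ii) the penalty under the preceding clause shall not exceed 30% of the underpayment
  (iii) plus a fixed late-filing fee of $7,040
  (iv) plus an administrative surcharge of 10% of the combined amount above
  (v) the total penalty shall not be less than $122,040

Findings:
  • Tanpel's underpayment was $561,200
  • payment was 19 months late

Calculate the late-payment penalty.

$192,940

Accrued rate: 3% × 19 = 57%, capped at 30% → 30%
Failure-to-pay penalty: 30% of $561,200 = $168,360
Penalty before surcharge: $168,360 + $7,040 = $175,400
Administrative surcharge: 10% of $175,400 = $17,540
Total penalty: $175,400 + $17,540 = $192,940
Minimum $122,040: $192,940 meets the minimum, no increase.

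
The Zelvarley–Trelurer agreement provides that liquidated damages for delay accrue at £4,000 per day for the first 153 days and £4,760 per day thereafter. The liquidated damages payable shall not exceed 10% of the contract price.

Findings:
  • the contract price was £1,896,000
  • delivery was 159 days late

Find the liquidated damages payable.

First 153 days: 153 × £4,000 = £612,000
Remaining days: (159 − 153) × £4,760 = £28,560
Accrued per-day damages: £612,000 + £28,560 = £640,560
Cap: 10% of £1,896,000 = £189,600
Cap at £189,600: £640,560 exceeds the cap → £189,600

£189,600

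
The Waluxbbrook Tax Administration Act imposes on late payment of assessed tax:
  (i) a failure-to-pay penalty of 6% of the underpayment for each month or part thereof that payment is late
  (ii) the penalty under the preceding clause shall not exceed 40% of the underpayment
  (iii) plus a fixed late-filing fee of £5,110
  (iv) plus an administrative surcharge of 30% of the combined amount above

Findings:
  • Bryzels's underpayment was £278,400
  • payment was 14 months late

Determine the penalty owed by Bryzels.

Accrued rate: 6% × 14 = 84%, capped at 40% → 40%
Failure-to-pay penalty: 40% of £278,400 = £111,360
Penalty before surcharge: £111,360 + £5,110 = £116,470
Administrative surcharge: 30% of £116,470 = £34,941
Total penalty: £116,470 + £34,941 = £151,411

£151,411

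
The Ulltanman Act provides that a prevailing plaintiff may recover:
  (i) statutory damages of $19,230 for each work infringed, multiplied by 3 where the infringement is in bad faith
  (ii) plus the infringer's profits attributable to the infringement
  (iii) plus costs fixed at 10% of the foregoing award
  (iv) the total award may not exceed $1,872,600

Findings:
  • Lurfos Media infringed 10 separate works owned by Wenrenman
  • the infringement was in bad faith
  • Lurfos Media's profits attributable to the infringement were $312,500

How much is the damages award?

$978,340

Statutory damages: 10 × $19,230 = $192,300
Trebled: 3 × $192,300 = $576,900
Combined award: $576,900 + $312,500 = $889,400
Costs: 10% of $889,400 = $88,940
Award plus costs: $889,400 + $88,940 = $978,340
Cap at $1,872,600: $978,340 is within the cap, no reduction.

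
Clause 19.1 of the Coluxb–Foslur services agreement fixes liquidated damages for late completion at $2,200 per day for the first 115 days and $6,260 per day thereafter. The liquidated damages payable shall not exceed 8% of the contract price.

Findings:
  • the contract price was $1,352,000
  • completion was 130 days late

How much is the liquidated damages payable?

$108,160

First 115 days: 115 × $2,200 = $253,000
Remaining days: (130 − 115) × $6,260 = $93,900
Accrued per-day damages: $253,000 + $93,900 = $346,900
Cap: 8% of $1,352,000 = $108,160
Cap at $108,160: $346,900 exceeds the cap → $108,160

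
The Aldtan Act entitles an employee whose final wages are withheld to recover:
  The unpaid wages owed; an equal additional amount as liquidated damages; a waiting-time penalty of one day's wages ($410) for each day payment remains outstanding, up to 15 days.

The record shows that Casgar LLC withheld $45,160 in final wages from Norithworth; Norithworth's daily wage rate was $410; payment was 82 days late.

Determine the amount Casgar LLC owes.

$96,470

Liquidated damages (equal amount): $45,160
Penalty days: min(82, 15) = 15
Waiting-time penalty: 15 × $410 = $6,150
Total award: $45,160 + $45,160 + $6,150 = $96,470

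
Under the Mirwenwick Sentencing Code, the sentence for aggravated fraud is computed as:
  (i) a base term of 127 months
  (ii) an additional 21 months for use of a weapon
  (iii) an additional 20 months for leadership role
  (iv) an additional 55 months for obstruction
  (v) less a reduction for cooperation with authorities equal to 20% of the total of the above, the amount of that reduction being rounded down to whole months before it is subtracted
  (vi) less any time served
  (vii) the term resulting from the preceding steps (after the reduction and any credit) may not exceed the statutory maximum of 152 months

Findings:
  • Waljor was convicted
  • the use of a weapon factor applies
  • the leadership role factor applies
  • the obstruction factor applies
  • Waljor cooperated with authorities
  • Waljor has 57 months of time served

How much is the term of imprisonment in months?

Use of a weapon enhancement: +21 months
Leadership role enhancement: +20 months
Obstruction enhancement: +55 months
Adjusted term: 127 months + 21 months + 20 months + 55 months = 223 months
Cooperation with authorities reduction: 20% of 223 months = 44 months (rounded down)
After reduction: 223 − 44 = 179 months
Less time served: 179 months − 57 months = 122 months
Cap at 152 months: 122 months is within the cap, no reduction.

Sentence: 122 months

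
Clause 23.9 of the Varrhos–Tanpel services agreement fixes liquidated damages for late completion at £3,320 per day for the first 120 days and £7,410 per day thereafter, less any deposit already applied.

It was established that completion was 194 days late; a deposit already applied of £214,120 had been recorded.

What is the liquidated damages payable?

First 120 days: 120 × £3,320 = £398,400
Remaining days: (194 − 120) × £7,410 = £548,340
Accrued per-day damages: £398,400 + £548,340 = £946,740
Less deposit already applied: £946,740 − £214,120 = £732,620

£732,620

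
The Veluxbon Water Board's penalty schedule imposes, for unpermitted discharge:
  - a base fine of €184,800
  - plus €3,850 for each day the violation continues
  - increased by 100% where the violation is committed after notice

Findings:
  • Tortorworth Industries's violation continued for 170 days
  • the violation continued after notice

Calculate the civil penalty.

€1,678,600

Per-day component: 170 × €3,850 = €654,500
Base plus per-day: €184,800 + €654,500 = €839,300
Enhancement: 100% of €839,300 = €839,300
Enhanced fine: €839,300 + €839,300 = €1,678,600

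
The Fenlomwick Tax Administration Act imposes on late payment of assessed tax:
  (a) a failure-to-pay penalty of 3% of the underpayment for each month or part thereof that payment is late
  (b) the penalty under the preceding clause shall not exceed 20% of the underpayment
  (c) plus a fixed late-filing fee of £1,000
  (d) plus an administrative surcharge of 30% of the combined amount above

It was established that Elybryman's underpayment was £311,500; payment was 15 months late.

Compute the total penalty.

Accrued rate: 3% × 15 = 45%, capped at 20% → 20%
Failure-to-pay penalty: 20% of £311,500 = £62,300
Penalty before surcharge: £62,300 + £1,000 = £63,300
Administrative surcharge: 30% of £63,300 = £18,990
Total penalty: £63,300 + £18,990 = £82,290

£82,290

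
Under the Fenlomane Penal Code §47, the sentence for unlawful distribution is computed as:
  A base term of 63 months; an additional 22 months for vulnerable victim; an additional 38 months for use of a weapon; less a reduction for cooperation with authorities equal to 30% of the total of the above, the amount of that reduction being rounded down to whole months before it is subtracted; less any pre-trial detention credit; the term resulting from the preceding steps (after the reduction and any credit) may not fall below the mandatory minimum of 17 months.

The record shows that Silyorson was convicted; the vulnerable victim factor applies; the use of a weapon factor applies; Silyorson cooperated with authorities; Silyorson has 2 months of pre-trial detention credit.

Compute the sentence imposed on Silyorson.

Vulnerable victim enhancement: +22 months
Use of a weapon enhancement: +38 months
Adjusted term: 63 months + 22 months + 38 months = 123 months
Cooperation with authorities reduction: 30% of 123 months = 36 months (rounded down)
After reduction: 123 − 36 = 87 months
Less pre-trial detention credit: 87 months − 2 months = 85 months
Minimum 17 months: 85 months meets the minimum, no increase.

85 months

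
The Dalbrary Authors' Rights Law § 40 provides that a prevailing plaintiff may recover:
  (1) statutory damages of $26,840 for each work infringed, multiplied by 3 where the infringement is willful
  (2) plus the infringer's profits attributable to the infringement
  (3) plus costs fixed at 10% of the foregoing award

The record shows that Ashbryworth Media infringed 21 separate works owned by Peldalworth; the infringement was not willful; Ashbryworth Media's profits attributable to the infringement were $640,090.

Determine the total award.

Statutory damages: 21 × $26,840 = $563,640
Infringement not willful: no ×3 enhancement.
Combined award: $563,640 + $640,090 = $1,203,730
Costs: 10% of $1,203,730 = $120,373
Award plus costs: $1,203,730 + $120,373 = $1,324,103

Award: $1,324,103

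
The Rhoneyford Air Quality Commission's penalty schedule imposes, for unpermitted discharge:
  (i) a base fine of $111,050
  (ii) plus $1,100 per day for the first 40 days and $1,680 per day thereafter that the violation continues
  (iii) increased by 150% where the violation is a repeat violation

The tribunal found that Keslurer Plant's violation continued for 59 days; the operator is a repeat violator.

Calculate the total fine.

First 40 days: 40 × $1,100 = $44,000
Remaining days: (59 − 40) × $1,680 = $31,920
Per-day component: $44,000 + $31,920 = $75,920
Base plus per-day: $111,050 + $75,920 = $186,970
Enhancement: 150% of $186,970 = $280,455
Enhanced fine: $186,970 + $280,455 = $467,425

$467,425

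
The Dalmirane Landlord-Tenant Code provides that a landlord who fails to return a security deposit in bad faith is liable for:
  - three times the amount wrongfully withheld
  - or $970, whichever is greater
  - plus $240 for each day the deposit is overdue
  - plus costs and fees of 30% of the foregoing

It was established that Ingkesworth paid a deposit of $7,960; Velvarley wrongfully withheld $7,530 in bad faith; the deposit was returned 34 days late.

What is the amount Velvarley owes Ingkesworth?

Recovery: $39,975

Trebled: 3 × $7,530 = $22,590
Minimum $970: $22,590 meets the minimum, no increase.
Late-return penalty: 34 × $240 = $8,160
Damages plus late penalty: $22,590 + $8,160 = $30,750
Costs and fees: 30% of $30,750 = $9,225
Total recovery: $30,750 + $9,225 = $39,975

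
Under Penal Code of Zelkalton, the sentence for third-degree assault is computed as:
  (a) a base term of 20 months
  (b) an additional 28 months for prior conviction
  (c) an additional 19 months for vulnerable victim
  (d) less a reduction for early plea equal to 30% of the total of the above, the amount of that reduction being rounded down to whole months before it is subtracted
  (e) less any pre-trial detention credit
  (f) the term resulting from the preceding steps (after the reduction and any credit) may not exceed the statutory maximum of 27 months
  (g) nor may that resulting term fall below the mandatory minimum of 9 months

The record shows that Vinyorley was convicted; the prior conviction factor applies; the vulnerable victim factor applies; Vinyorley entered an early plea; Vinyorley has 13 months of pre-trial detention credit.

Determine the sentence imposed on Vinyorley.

27 months

Prior conviction enhancement: +28 months
Vulnerable victim enhancement: +19 months
Adjusted term: 20 months + 28 months + 19 months = 67 months
Early plea reduction: 30% of 67 months = 20 months (rounded down)
After reduction: 67 − 20 = 47 months
Less pre-trial detention credit: 47 months − 13 months = 34 months
Cap at 27 months: 34 months exceeds the cap → 27 months
Minimum 9 months: 27 months meets the minimum, no increase.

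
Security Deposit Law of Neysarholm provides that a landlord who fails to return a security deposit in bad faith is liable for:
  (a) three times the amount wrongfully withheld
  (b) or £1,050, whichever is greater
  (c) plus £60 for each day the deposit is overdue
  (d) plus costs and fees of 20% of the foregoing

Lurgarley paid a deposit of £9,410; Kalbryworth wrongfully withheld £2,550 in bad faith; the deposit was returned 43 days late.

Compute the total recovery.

Trebled: 3 × £2,550 = £7,650
Minimum £1,050: £7,650 meets the minimum, no increase.
Late-return penalty: 43 × £60 = £2,580
Damages plus late penalty: £7,650 + £2,580 = £10,230
Costs and fees: 20% of £10,230 = £2,046
Total recovery: £10,230 + £2,046 = £12,276

£12,276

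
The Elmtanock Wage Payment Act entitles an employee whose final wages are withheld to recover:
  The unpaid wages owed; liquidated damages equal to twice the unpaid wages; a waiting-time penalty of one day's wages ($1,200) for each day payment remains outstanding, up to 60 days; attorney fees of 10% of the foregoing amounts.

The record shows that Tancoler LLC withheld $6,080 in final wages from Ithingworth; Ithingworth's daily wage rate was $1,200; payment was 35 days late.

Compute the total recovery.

Doubled: 2 × $6,080 = $12,160
Penalty days: min(35, 60) = 35
Waiting-time penalty: 35 × $1,200 = $42,000
Subtotal: $6,080 + $12,160 + $42,000 = $60,240
Attorney fees: 10% of $60,240 = $6,024
Total award: $60,240 + $6,024 = $66,264

$66,264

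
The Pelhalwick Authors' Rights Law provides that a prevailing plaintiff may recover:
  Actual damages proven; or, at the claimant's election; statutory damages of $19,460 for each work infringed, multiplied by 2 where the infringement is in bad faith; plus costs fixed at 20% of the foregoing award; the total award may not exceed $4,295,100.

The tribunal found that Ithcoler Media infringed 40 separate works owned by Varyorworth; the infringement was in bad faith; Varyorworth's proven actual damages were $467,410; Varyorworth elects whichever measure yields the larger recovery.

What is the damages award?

$1,868,160

Statutory damages: 40 × $19,460 = $778,400
Doubled: 2 × $778,400 = $1,556,800
Greater of actual damages ($467,410) or enhanced statutory damages ($1,556,800): $1,556,800
Costs: 20% of $1,556,800 = $311,360
Award plus costs: $1,556,800 + $311,360 = $1,868,160
Cap at $4,295,100: $1,868,160 is within the cap, no reduction.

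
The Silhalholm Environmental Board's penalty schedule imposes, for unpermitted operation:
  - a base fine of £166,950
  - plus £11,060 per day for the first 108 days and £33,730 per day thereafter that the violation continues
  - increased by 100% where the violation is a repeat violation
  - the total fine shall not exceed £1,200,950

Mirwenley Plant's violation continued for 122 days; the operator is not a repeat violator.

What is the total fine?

£1,200,950

First 108 days: 108 × £11,060 = £1,194,480
Remaining days: (122 − 108) × £33,730 = £472,220
Per-day component: £1,194,480 + £472,220 = £1,666,700
Base plus per-day: £166,950 + £1,666,700 = £1,833,650
The operator is not a repeat violator: no 100% increase.
Cap at £1,200,950: £1,833,650 exceeds the cap → £1,200,950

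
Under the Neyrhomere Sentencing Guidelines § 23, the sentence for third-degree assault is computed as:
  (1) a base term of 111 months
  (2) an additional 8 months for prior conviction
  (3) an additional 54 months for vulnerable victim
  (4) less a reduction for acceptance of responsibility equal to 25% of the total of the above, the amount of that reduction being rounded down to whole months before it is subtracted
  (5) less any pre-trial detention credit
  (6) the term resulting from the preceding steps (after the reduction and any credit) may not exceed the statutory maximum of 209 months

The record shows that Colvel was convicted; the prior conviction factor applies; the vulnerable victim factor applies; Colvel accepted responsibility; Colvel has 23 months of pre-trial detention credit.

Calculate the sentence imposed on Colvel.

107 months

Prior conviction enhancement: +8 months
Vulnerable victim enhancement: +54 months
Adjusted term: 111 months + 8 months + 54 months = 173 months
Acceptance of responsibility reduction: 25% of 173 months = 43 months (rounded down)
After reduction: 173 − 43 = 130 months
Less pre-trial detention credit: 130 months − 23 months = 107 months
Cap at 209 months: 107 months is within the cap, no reduction.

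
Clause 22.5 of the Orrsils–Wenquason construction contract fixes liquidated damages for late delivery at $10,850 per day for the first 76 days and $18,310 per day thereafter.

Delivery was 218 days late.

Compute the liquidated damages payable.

First 76 days: 76 × $10,850 = $824,600
Remaining days: (218 − 76) × $18,310 = $2,600,020
Accrued per-day damages: $824,600 + $2,600,020 = $3,424,620

$3,424,620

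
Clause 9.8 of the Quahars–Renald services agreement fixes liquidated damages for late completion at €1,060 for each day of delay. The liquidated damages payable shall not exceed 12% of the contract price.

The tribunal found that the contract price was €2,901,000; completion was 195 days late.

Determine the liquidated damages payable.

€206,700

Per-day damages: 195 × €1,060 = €206,700
Cap: 12% of €2,901,000 = €348,120
Cap at €348,120: €206,700 is within the cap, no reduction.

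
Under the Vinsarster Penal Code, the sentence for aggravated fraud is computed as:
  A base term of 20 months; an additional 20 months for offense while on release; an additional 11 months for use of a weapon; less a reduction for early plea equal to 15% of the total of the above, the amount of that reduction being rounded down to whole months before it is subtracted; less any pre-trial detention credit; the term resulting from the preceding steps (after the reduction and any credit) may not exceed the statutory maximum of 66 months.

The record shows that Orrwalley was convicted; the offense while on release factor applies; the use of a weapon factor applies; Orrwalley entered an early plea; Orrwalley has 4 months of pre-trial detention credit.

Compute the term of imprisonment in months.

Offense while on release enhancement: +20 months
Use of a weapon enhancement: +11 months
Adjusted term: 20 months + 20 months + 11 months = 51 months
Early plea reduction: 15% of 51 months = 7 months (rounded down)
After reduction: 51 − 7 = 44 months
Less pre-trial detention credit: 44 months − 4 months = 40 months
Cap at 66 months: 40 months is within the cap, no reduction.

40 months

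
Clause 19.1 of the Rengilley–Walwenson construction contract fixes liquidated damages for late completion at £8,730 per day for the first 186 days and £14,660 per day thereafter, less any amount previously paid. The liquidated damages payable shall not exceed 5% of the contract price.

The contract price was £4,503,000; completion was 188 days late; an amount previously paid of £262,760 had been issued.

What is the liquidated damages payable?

First 186 days: 186 × £8,730 = £1,623,780
Remaining days: (188 − 186) × £14,660 = £29,320
Accrued per-day damages: £1,623,780 + £29,320 = £1,653,100
Less amount previously paid: £1,653,100 − £262,760 = £1,390,340
Cap: 5% of £4,503,000 = £225,150
Cap at £225,150: £1,390,340 exceeds the cap → £225,150

£225,150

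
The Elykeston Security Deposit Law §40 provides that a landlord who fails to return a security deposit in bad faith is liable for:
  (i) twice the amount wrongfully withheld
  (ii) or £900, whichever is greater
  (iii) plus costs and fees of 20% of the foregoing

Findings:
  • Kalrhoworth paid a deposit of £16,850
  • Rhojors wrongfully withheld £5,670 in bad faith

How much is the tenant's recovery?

Doubled: 2 × £5,670 = £11,340
Minimum £900: £11,340 meets the minimum, no increase.
Costs and fees: 20% of £11,340 = £2,268
Total recovery: £11,340 + £2,268 = £13,608

£13,608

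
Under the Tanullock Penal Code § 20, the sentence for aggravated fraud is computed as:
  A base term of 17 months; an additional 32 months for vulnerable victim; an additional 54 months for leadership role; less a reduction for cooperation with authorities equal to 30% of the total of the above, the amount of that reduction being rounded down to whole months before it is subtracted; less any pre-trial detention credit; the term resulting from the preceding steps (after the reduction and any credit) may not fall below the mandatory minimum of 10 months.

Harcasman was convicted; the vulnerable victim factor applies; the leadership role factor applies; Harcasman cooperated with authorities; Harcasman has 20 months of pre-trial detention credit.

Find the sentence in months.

53 months

Vulnerable victim enhancement: +32 months
Leadership role enhancement: +54 months
Adjusted term: 17 months + 32 months + 54 months = 103 months
Cooperation with authorities reduction: 30% of 103 months = 30 months (rounded down)
After reduction: 103 − 30 = 73 months
Less pre-trial detention credit: 73 months − 20 months = 53 months
Minimum 10 months: 53 months meets the minimum, no increase.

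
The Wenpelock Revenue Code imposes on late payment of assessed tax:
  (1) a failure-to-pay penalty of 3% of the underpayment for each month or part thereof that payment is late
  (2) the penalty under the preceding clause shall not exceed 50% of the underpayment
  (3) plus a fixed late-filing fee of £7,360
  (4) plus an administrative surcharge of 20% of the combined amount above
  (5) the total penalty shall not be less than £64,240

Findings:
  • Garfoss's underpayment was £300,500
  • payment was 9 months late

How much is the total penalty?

Penalty: £106,194

Accrued rate: 3% × 9 = 27%, capped at 50% → 27%
Failure-to-pay penalty: 27% of £300,500 = £81,135
Penalty before surcharge: £81,135 + £7,360 = £88,495
Administrative surcharge: 20% of £88,495 = £17,699
Total penalty: £88,495 + £17,699 = £106,194
Minimum £64,240: £106,194 meets the minimum, no increase.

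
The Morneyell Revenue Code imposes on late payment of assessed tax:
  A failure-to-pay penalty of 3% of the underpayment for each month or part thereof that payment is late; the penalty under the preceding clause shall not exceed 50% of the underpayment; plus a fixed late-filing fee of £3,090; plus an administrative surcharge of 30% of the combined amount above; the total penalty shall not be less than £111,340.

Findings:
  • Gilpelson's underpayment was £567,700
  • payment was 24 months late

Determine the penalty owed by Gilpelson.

£373,022

Accrued rate: 3% × 24 = 72%, capped at 50% → 50%
Failure-to-pay penalty: 50% of £567,700 = £283,850
Penalty before surcharge: £283,850 + £3,090 = £286,940
Administrative surcharge: 30% of £286,940 = £86,082
Total penalty: £286,940 + £86,082 = £373,022
Minimum £111,340: £373,022 meets the minimum, no increase.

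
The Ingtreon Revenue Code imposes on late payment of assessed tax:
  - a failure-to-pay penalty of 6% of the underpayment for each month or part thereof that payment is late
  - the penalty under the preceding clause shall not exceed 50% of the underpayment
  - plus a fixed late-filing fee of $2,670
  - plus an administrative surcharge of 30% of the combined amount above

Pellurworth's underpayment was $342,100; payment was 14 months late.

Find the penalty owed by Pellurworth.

Accrued rate: 6% × 14 = 84%, capped at 50% → 50%
Failure-to-pay penalty: 50% of $342,100 = $171,050
Penalty before surcharge: $171,050 + $2,670 = $173,720
Administrative surcharge: 30% of $173,720 = $52,116
Total penalty: $173,720 + $52,116 = $225,836

$225,836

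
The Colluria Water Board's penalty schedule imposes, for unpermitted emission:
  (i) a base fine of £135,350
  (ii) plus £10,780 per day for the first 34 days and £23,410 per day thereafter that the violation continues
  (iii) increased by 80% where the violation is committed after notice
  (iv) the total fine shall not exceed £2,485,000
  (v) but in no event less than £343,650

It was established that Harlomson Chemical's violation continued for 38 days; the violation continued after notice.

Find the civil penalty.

£1,071,918

First 34 days: 34 × £10,780 = £366,520
Remaining days: (38 − 34) × £23,410 = £93,640
Per-day component: £366,520 + £93,640 = £460,160
Base plus per-day: £135,350 + £460,160 = £595,510
Enhancement: 80% of £595,510 = £476,408
Enhanced fine: £595,510 + £476,408 = £1,071,918
Cap at £2,485,000: £1,071,918 is within the cap, no reduction.
Minimum £343,650: £1,071,918 meets the minimum, no increase.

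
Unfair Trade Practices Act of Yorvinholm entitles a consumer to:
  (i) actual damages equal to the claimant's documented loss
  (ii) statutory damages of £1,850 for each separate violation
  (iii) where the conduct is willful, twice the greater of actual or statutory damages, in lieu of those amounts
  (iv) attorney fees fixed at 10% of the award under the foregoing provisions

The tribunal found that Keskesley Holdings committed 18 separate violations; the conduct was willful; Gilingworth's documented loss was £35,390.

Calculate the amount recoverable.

Statutory damages: 18 × £1,850 = £33,300
Greater of actual damages (£35,390) or statutory damages (£33,300): £35,390
Doubled: 2 × £35,390 = £70,780
Attorney fees: 10% of £70,780 = £7,078
Total recovery: £70,780 + £7,078 = £77,858

£77,858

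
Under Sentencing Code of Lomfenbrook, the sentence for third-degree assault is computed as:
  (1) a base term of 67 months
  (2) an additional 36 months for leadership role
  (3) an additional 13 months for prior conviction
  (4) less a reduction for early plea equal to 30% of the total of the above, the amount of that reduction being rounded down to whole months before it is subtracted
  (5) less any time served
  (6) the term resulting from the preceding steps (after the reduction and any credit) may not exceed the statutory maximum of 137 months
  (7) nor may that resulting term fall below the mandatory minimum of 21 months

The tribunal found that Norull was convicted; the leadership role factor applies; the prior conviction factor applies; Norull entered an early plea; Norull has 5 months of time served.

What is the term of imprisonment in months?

Leadership role enhancement: +36 months
Prior conviction enhancement: +13 months
Adjusted term: 67 months + 36 months + 13 months = 116 months
Early plea reduction: 30% of 116 months = 34 months (rounded down)
After reduction: 116 − 34 = 82 months
Less time served: 82 months − 5 months = 77 months
Cap at 137 months: 77 months is within the cap, no reduction.
Minimum 21 months: 77 months meets the minimum, no increase.

77 months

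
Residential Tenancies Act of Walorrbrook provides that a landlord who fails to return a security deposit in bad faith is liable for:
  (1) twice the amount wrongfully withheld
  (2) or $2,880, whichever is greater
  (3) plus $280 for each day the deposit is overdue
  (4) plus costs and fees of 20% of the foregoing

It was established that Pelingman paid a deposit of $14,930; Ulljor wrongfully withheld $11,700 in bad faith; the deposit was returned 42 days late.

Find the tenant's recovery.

$42,192

Doubled: 2 × $11,700 = $23,400
Minimum $2,880: $23,400 meets the minimum, no increase.
Late-return penalty: 42 × $280 = $11,760
Damages plus late penalty: $23,400 + $11,760 = $35,160
Costs and fees: 20% of $35,160 = $7,032
Total recovery: $35,160 + $7,032 = $42,192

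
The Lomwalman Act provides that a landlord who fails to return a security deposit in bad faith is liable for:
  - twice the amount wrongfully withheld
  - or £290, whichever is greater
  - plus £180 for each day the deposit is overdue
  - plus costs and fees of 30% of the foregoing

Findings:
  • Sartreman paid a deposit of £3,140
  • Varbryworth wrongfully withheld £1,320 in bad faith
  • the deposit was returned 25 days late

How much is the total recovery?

£9,282

Doubled: 2 × £1,320 = £2,640
Minimum £290: £2,640 meets the minimum, no increase.
Late-return penalty: 25 × £180 = £4,500
Damages plus late penalty: £2,640 + £4,500 = £7,140
Costs and fees: 30% of £7,140 = £2,142
Total recovery: £7,140 + £2,142 = £9,282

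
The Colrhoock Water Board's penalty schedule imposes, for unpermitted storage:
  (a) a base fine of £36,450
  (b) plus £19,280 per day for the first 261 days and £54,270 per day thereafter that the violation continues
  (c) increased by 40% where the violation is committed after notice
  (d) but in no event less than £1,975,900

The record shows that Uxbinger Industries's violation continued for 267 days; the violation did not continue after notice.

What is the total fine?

£5,394,150

First 261 days: 261 × £19,280 = £5,032,080
Remaining days: (267 − 261) × £54,270 = £325,620
Per-day component: £5,032,080 + £325,620 = £5,357,700
Base plus per-day: £36,450 + £5,357,700 = £5,394,150
The violation did not continue after notice: no 40% increase.
Minimum £1,975,900: £5,394,150 meets the minimum, no increase.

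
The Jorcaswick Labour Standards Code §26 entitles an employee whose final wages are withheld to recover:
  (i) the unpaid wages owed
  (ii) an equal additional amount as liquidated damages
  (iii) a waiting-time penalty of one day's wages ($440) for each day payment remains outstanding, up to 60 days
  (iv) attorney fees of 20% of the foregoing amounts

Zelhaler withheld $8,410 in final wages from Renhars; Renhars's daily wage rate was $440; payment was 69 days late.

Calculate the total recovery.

$51,864

Liquidated damages (equal amount): $8,410
Penalty days: min(69, 60) = 60
Waiting-time penalty: 60 × $440 = $26,400
Subtotal: $8,410 + $8,410 + $26,400 = $43,220
Attorney fees: 20% of $43,220 = $8,644
Total award: $43,220 + $8,644 = $51,864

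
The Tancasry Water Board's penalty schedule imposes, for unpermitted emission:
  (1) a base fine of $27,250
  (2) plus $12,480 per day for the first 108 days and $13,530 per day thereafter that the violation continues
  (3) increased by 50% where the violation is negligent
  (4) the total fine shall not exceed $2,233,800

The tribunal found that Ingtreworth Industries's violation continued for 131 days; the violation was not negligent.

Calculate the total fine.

First 108 days: 108 × $12,480 = $1,347,840
Remaining days: (131 − 108) × $13,530 = $311,190
Per-day component: $1,347,840 + $311,190 = $1,659,030
Base plus per-day: $27,250 + $1,659,030 = $1,686,280
The violation was not negligent: no 50% increase.
Cap at $2,233,800: $1,686,280 is within the cap, no reduction.

$1,686,280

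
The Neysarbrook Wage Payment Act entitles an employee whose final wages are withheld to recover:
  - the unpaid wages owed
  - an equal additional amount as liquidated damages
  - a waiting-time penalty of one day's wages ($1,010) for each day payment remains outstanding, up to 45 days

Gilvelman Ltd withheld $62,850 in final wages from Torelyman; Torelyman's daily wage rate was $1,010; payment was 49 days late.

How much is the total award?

Liquidated damages (equal amount): $62,850
Penalty days: min(49, 45) = 45
Waiting-time penalty: 45 × $1,010 = $45,450
Total award: $62,850 + $62,850 + $45,450 = $171,150

$171,150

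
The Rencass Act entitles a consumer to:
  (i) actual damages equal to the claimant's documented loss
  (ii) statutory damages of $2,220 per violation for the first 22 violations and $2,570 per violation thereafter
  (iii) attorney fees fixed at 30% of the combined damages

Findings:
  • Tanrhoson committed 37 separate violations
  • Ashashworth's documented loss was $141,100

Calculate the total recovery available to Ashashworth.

First 22 violations: 22 × $2,220 = $48,840
Remaining violations: (37 − 22) × $2,570 = $38,550
Statutory damages: $48,840 + $38,550 = $87,390
Combined damages: $141,100 + $87,390 = $228,490
Attorney fees: 30% of $228,490 = $68,547
Total recovery: $228,490 + $68,547 = $297,037

$297,037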